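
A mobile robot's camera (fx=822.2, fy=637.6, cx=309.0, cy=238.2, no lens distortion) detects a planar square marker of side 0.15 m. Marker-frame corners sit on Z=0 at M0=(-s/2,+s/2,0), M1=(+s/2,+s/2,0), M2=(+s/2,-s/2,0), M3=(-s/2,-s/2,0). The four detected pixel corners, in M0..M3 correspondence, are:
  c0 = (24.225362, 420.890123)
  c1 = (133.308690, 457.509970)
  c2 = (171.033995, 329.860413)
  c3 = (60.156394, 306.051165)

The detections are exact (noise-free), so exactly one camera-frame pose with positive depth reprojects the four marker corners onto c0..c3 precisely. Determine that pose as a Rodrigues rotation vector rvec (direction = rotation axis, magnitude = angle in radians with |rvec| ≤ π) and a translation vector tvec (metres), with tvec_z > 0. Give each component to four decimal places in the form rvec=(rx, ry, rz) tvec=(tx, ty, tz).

Intrinsics K: fx=822.2, fy=637.6, cx=309.0, cy=238.2
Marker side s = 0.15 m; corners in marker frame (Z=0):
  M0 = (-0.0750, +0.0750, 0)
  M1 = (+0.0750, +0.0750, 0)
  M2 = (+0.0750, -0.0750, 0)
  M3 = (-0.0750, -0.0750, 0)
Detected image corners:
  c0 = (24.225362, 420.890123) px
  c1 = (133.308690, 457.509970) px
  c2 = (171.033995, 329.860413) px
  c3 = (60.156394, 306.051165) px
Planar DLT: solve 8×8 A·h = b for H (H[2,2]=1):
  H  [+667.64300 -256.61969 +94.55860]
  H  [-54.54580 +761.71747 +377.27951]
  H  [-0.67516 -0.11732 +1.00000]
B = K⁻¹H; ‖b₁‖=1.272582, ‖b₂‖=1.272582; λ = 2/(‖b₁‖+‖b₂‖) = 0.785804, sign → tz>0 ⇒ λ=+0.785804
r₁ = λ·B[:,0] = (+0.83748,+0.13098,-0.53054); r₂ = λ·B[:,1] = (-0.21061,+0.97321,-0.09219)
r₃ = r₁×r₂ = (+0.50426,+0.18895,+0.84263); SVD([r₁ r₂ r₃]) → R = UVᵀ:
  R  [+0.83748 -0.21061 +0.50426]
  R  [+0.13098 +0.97321 +0.18895]
  R  [-0.53054 -0.09219 +0.84263]
t = (-0.20495, +0.17141, +0.78580) m
tr R = 2.653320; θ = arccos((tr R − 1)/2) = 0.597650 rad = 34.243°
axis k = ((R−Rᵀ)₃₂, (R−Rᵀ)₁₃, (R−Rᵀ)₂₁) / (2 sinθ) = (-0.249812, +0.919491, +0.303529)
rvec = θ·k = (-0.149300, +0.549534, +0.181404)

rvec=(-0.1493, 0.5495, 0.1814) tvec=(-0.2049, 0.1714, 0.7858)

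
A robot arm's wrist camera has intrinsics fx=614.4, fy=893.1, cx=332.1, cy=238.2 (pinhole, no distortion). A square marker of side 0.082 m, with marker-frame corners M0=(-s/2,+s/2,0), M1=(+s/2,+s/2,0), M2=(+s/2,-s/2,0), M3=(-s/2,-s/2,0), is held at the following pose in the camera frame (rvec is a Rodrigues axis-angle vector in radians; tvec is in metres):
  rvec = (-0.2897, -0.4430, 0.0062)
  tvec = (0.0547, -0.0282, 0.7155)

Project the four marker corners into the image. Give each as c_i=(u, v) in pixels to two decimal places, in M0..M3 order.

Intrinsics K: fx=614.4, fy=893.1, cx=332.1, cy=238.2
Marker side s = 0.082 m; corners in marker frame (Z=0):
  M0 = (-0.0410, +0.0410, 0)
  M1 = (+0.0410, +0.0410, 0)
  M2 = (+0.0410, -0.0410, 0)
  M3 = (-0.0410, -0.0410, 0)
rvec = (-0.2897, -0.4430, 0.0062), |rvec| = θ = 0.52935 rad = 30.330°
Rodrigues: sinθ=0.50497, 1−cosθ=0.13687; R = I + sinθ·[k]× + (1−cosθ)·[k]×²:
    [+0.90413 +0.05677 -0.42348]
    [+0.06860 +0.95899 +0.27502]
    [+0.42172 -0.27770 +0.86315]
t = (0.0547, -0.0282, 0.7155) m
M0: Pc = R·M0+t = (+0.01996, +0.00831, +0.68682); u = 614.4·(+0.01996)/0.68682 + 332.1 = 349.9538, v = 893.1·(+0.00831)/0.68682 + 238.2 = 249.0006
M1: Pc = R·M1+t = (+0.09410, +0.01393, +0.72140); u = 614.4·(+0.09410)/0.72140 + 332.1 = 412.2395, v = 893.1·(+0.01393)/0.72140 + 238.2 = 255.4467
M2: Pc = R·M2+t = (+0.08944, -0.06471, +0.74418); u = 614.4·(+0.08944)/0.74418 + 332.1 = 405.9440, v = 893.1·(-0.06471)/0.74418 + 238.2 = 160.5451
M3: Pc = R·M3+t = (+0.01530, -0.07033, +0.70960); u = 614.4·(+0.01530)/0.70960 + 332.1 = 345.3503, v = 893.1·(-0.07033)/0.70960 + 238.2 = 149.6809

c0=(349.95, 249.00) c1=(412.24, 255.45) c2=(405.94, 160.55) c3=(345.35, 149.68)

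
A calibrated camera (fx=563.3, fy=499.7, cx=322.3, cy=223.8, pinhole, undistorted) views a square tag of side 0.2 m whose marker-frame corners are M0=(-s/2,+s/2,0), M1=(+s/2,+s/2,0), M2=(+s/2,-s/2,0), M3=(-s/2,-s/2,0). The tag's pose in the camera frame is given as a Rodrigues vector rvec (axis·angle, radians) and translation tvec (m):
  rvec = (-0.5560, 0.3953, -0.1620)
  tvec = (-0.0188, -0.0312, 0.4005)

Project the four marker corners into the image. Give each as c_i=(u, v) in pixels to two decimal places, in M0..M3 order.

Intrinsics K: fx=563.3, fy=499.7, cx=322.3, cy=223.8
Marker side s = 0.2 m; corners in marker frame (Z=0):
  M0 = (-0.1000, +0.1000, 0)
  M1 = (+0.1000, +0.1000, 0)
  M2 = (+0.1000, -0.1000, 0)
  M3 = (-0.1000, -0.1000, 0)
rvec = (-0.5560, 0.3953, -0.1620), |rvec| = θ = 0.70117 rad = 40.174°
Rodrigues: sinθ=0.64511, 1−cosθ=0.23591; R = I + sinθ·[k]× + (1−cosθ)·[k]×²:
    [+0.91242 +0.04358 +0.40692]
    [-0.25451 +0.83907 +0.48082]
    [-0.32048 -0.54228 +0.77668]
t = (-0.0188, -0.0312, 0.4005) m
M0: Pc = R·M0+t = (-0.10568, +0.07816, +0.37832); u = 563.3·(-0.10568)/0.37832 + 322.3 = 164.9415, v = 499.7·(+0.07816)/0.37832 + 223.8 = 327.0344
M1: Pc = R·M1+t = (+0.07680, +0.02726, +0.31422); u = 563.3·(+0.07680)/0.31422 + 322.3 = 459.9783, v = 499.7·(+0.02726)/0.31422 + 223.8 = 267.1436
M2: Pc = R·M2+t = (+0.06808, -0.14056, +0.42268); u = 563.3·(+0.06808)/0.42268 + 322.3 = 413.0347, v = 499.7·(-0.14056)/0.42268 + 223.8 = 57.6297
M3: Pc = R·M3+t = (-0.11440, -0.08966, +0.48678); u = 563.3·(-0.11440)/0.48678 + 322.3 = 189.9144, v = 499.7·(-0.08966)/0.48678 + 223.8 = 131.7638

c0=(164.94, 327.03) c1=(459.98, 267.14) c2=(413.03, 57.63) c3=(189.91, 131.76)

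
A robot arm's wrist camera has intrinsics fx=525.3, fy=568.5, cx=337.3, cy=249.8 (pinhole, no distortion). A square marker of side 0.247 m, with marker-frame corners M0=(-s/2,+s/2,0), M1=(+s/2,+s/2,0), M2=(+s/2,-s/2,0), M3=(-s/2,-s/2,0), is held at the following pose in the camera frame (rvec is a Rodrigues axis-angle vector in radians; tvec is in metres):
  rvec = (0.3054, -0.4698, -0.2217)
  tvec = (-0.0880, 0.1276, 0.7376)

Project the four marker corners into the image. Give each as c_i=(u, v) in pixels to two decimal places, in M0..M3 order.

Intrinsics K: fx=525.3, fy=568.5, cx=337.3, cy=249.8
Marker side s = 0.247 m; corners in marker frame (Z=0):
  M0 = (-0.1235, +0.1235, 0)
  M1 = (+0.1235, +0.1235, 0)
  M2 = (+0.1235, -0.1235, 0)
  M3 = (-0.1235, -0.1235, 0)
rvec = (0.3054, -0.4698, -0.2217), |rvec| = θ = 0.60260 rad = 34.527°
Rodrigues: sinθ=0.56679, 1−cosθ=0.17614; R = I + sinθ·[k]× + (1−cosθ)·[k]×²:
    [+0.86910 +0.13893 -0.47472]
    [-0.27812 +0.93092 -0.23673]
    [+0.40904 +0.33777 +0.84770]
t = (-0.0880, 0.1276, 0.7376) m
M0: Pc = R·M0+t = (-0.17818, +0.27692, +0.72880); u = 525.3·(-0.17818)/0.72880 + 337.3 = 208.8749, v = 568.5·(+0.27692)/0.72880 + 249.8 = 465.8086
M1: Pc = R·M1+t = (+0.03649, +0.20822, +0.82983); u = 525.3·(+0.03649)/0.82983 + 337.3 = 360.4002, v = 568.5·(+0.20822)/0.82983 + 249.8 = 392.4479
M2: Pc = R·M2+t = (+0.00218, -0.02172, +0.74640); u = 525.3·(+0.00218)/0.74640 + 337.3 = 338.8316, v = 568.5·(-0.02172)/0.74640 + 249.8 = 233.2599
M3: Pc = R·M3+t = (-0.21249, +0.04698, +0.64537); u = 525.3·(-0.21249)/0.64537 + 337.3 = 164.3416, v = 568.5·(+0.04698)/0.64537 + 249.8 = 291.1834

c0=(208.87, 465.81) c1=(360.40, 392.45) c2=(338.83, 233.26) c3=(164.34, 291.18)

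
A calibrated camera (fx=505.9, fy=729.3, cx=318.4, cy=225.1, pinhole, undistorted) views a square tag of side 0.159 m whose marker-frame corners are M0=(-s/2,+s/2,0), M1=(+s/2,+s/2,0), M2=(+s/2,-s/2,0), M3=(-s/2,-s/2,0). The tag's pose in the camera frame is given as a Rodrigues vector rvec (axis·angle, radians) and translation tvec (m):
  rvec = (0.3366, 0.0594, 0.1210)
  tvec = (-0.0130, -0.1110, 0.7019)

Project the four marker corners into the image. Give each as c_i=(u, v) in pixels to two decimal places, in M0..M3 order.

Intrinsics K: fx=505.9, fy=729.3, cx=318.4, cy=225.1
Marker side s = 0.159 m; corners in marker frame (Z=0):
  M0 = (-0.0795, +0.0795, 0)
  M1 = (+0.0795, +0.0795, 0)
  M2 = (+0.0795, -0.0795, 0)
  M3 = (-0.0795, -0.0795, 0)
rvec = (0.3366, 0.0594, 0.1210), |rvec| = θ = 0.36259 rad = 20.775°
Rodrigues: sinθ=0.35469, 1−cosθ=0.06502; R = I + sinθ·[k]× + (1−cosθ)·[k]×²:
    [+0.99101 -0.10848 +0.07825]
    [+0.12825 +0.93673 -0.32572]
    [-0.03796 +0.33283 +0.94222]
t = (-0.0130, -0.1110, 0.7019) m
M0: Pc = R·M0+t = (-0.10041, -0.04673, +0.73138); u = 505.9·(-0.10041)/0.73138 + 318.4 = 248.9458, v = 729.3·(-0.04673)/0.73138 + 225.1 = 178.5064
M1: Pc = R·M1+t = (+0.05716, -0.02633, +0.72534); u = 505.9·(+0.05716)/0.72534 + 318.4 = 358.2682, v = 729.3·(-0.02633)/0.72534 + 225.1 = 198.6223
M2: Pc = R·M2+t = (+0.07441, -0.17527, +0.67242); u = 505.9·(+0.07441)/0.67242 + 318.4 = 374.3825, v = 729.3·(-0.17527)/0.67242 + 225.1 = 35.0005
M3: Pc = R·M3+t = (-0.08316, -0.19567, +0.67846); u = 505.9·(-0.08316)/0.67846 + 318.4 = 256.3896, v = 729.3·(-0.19567)/0.67846 + 225.1 = 14.7714

c0=(248.95, 178.51) c1=(358.27, 198.62) c2=(374.38, 35.00) c3=(256.39, 14.77)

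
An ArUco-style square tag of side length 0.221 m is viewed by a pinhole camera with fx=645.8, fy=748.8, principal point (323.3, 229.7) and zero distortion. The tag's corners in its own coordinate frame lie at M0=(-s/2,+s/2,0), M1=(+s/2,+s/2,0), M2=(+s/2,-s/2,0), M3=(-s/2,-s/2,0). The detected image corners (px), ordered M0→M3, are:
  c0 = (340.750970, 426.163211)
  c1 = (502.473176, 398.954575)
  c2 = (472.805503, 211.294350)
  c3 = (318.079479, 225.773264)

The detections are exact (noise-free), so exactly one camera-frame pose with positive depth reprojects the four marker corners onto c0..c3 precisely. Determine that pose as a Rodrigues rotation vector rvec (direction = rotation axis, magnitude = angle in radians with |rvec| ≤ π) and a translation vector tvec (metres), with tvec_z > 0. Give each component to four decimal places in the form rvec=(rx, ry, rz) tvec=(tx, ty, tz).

Intrinsics K: fx=645.8, fy=748.8, cx=323.3, cy=229.7
Marker side s = 0.221 m; corners in marker frame (Z=0):
  M0 = (-0.1105, +0.1105, 0)
  M1 = (+0.1105, +0.1105, 0)
  M2 = (+0.1105, -0.1105, 0)
  M3 = (-0.1105, -0.1105, 0)
Detected image corners:
  c0 = (340.750970, 426.163211) px
  c1 = (502.473176, 398.954575) px
  c2 = (472.805503, 211.294350) px
  c3 = (318.079479, 225.773264) px
Planar DLT: solve 8×8 A·h = b for H (H[2,2]=1):
  H  [+826.05334 +18.86885 +410.53859]
  H  [-8.15912 +799.82601 +312.61023]
  H  [+0.27057 -0.24483 +1.00000]
B = K⁻¹H; ‖b₁‖=1.178979, ‖b₂‖=1.178979; λ = 2/(‖b₁‖+‖b₂‖) = 0.848192, sign → tz>0 ⇒ λ=+0.848192
r₁ = λ·B[:,0] = (+0.97005,-0.07964,+0.22950); r₂ = λ·B[:,1] = (+0.12874,+0.96969,-0.20766)
r₃ = r₁×r₂ = (-0.20600,+0.23099,+0.95090); SVD([r₁ r₂ r₃]) → R = UVᵀ:
  R  [+0.97005 +0.12874 -0.20600]
  R  [-0.07964 +0.96969 +0.23099]
  R  [+0.22950 -0.20766 +0.95090]
t = (+0.11458, +0.09392, +0.84819) m
tr R = 2.890637; θ = arccos((tr R − 1)/2) = 0.332227 rad = 19.035°
axis k = ((R−Rᵀ)₃₂, (R−Rᵀ)₁₃, (R−Rᵀ)₂₁) / (2 sinθ) = (-0.672464, -0.667635, -0.319460)
rvec = θ·k = (-0.223411, -0.221806, -0.106133)

rvec=(-0.2234, -0.2218, -0.1061) tvec=(0.1146, 0.0939, 0.8482)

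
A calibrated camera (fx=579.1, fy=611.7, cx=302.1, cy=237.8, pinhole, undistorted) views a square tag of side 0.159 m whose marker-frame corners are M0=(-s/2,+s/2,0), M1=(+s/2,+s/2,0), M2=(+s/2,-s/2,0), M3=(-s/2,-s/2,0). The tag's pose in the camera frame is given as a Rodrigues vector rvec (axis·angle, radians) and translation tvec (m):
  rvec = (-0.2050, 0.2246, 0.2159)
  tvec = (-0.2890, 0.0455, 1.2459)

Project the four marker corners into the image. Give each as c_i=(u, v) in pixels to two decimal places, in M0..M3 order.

c0=(124.69, 289.90) c1=(191.36, 306.64) c2=(211.21, 230.13) c3=(145.40, 216.05)

Intrinsics K: fx=579.1, fy=611.7, cx=302.1, cy=237.8
Marker side s = 0.159 m; corners in marker frame (Z=0):
  M0 = (-0.0795, +0.0795, 0)
  M1 = (+0.0795, +0.0795, 0)
  M2 = (+0.0795, -0.0795, 0)
  M3 = (-0.0795, -0.0795, 0)
rvec = (-0.2050, 0.2246, 0.2159), |rvec| = θ = 0.37294 rad = 21.368°
Rodrigues: sinθ=0.36435, 1−cosθ=0.06874; R = I + sinθ·[k]× + (1−cosθ)·[k]×²:
    [+0.95203 -0.23369 +0.19756]
    [+0.18817 +0.95619 +0.22425]
    [-0.24130 -0.17632 +0.95430]
t = (-0.2890, 0.0455, 1.2459) m
M0: Pc = R·M0+t = (-0.38326, +0.10656, +1.25107); u = 579.1·(-0.38326)/1.25107 + 302.1 = 124.6926, v = 611.7·(+0.10656)/1.25107 + 237.8 = 289.9005
M1: Pc = R·M1+t = (-0.23189, +0.13648, +1.21270); u = 579.1·(-0.23189)/1.21270 + 302.1 = 191.3649, v = 611.7·(+0.13648)/1.21270 + 237.8 = 306.6407
M2: Pc = R·M2+t = (-0.19474, -0.01556, +1.24073); u = 579.1·(-0.19474)/1.24073 + 302.1 = 211.2091, v = 611.7·(-0.01556)/1.24073 + 237.8 = 230.1299
M3: Pc = R·M3+t = (-0.34611, -0.04548, +1.27910); u = 579.1·(-0.34611)/1.27910 + 302.1 = 145.4029, v = 611.7·(-0.04548)/1.27910 + 237.8 = 216.0516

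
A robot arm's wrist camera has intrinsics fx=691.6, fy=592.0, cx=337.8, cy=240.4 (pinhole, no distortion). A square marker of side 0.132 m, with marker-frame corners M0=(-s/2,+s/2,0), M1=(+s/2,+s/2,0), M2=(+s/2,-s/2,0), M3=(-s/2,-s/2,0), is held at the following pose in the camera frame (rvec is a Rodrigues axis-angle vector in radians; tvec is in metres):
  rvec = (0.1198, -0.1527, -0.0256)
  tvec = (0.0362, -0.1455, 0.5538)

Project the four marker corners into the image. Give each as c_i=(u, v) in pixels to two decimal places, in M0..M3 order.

Intrinsics K: fx=691.6, fy=592.0, cx=337.8, cy=240.4
Marker side s = 0.132 m; corners in marker frame (Z=0):
  M0 = (-0.0660, +0.0660, 0)
  M1 = (+0.0660, +0.0660, 0)
  M2 = (+0.0660, -0.0660, 0)
  M3 = (-0.0660, -0.0660, 0)
rvec = (0.1198, -0.1527, -0.0256), |rvec| = θ = 0.19577 rad = 11.217°
Rodrigues: sinθ=0.19452, 1−cosθ=0.01910; R = I + sinθ·[k]× + (1−cosθ)·[k]×²:
    [+0.98805 +0.01632 -0.15326]
    [-0.03455 +0.99252 -0.11709]
    [+0.15020 +0.12098 +0.98123]
t = (0.0362, -0.1455, 0.5538) m
M0: Pc = R·M0+t = (-0.02793, -0.07771, +0.55187); u = 691.6·(-0.02793)/0.55187 + 337.8 = 302.7930, v = 592.0·(-0.07771)/0.55187 + 240.4 = 157.0362
M1: Pc = R·M1+t = (+0.10249, -0.08227, +0.57170); u = 691.6·(+0.10249)/0.57170 + 337.8 = 461.7834, v = 592.0·(-0.08227)/0.57170 + 240.4 = 155.2041
M2: Pc = R·M2+t = (+0.10033, -0.21329, +0.55573); u = 691.6·(+0.10033)/0.55573 + 337.8 = 462.6655, v = 592.0·(-0.21329)/0.55573 + 240.4 = 13.1920
M3: Pc = R·M3+t = (-0.03009, -0.20873, +0.53590); u = 691.6·(-0.03009)/0.53590 + 337.8 = 298.9698, v = 592.0·(-0.20873)/0.53590 + 240.4 = 9.8249

c0=(302.79, 157.04) c1=(461.78, 155.20) c2=(462.67, 13.19) c3=(298.97, 9.82)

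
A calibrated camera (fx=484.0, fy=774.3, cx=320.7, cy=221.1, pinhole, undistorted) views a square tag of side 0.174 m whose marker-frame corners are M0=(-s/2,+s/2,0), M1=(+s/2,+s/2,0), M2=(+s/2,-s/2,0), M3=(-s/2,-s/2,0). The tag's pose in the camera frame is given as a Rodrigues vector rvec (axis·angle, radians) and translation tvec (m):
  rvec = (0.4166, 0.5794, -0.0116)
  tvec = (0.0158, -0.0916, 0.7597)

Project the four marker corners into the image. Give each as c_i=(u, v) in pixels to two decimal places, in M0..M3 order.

c0=(294.04, 201.74) c1=(385.42, 218.29) c2=(376.06, 36.46) c3=(278.01, 40.34)

Intrinsics K: fx=484.0, fy=774.3, cx=320.7, cy=221.1
Marker side s = 0.174 m; corners in marker frame (Z=0):
  M0 = (-0.0870, +0.0870, 0)
  M1 = (+0.0870, +0.0870, 0)
  M2 = (+0.0870, -0.0870, 0)
  M3 = (-0.0870, -0.0870, 0)
rvec = (0.4166, 0.5794, -0.0116), |rvec| = θ = 0.71372 rad = 40.893°
Rodrigues: sinθ=0.65465, 1−cosθ=0.24407; R = I + sinθ·[k]× + (1−cosθ)·[k]×²:
    [+0.83909 +0.12629 +0.52913]
    [+0.10501 +0.91678 -0.38534]
    [-0.53376 +0.37890 +0.75600]
t = (0.0158, -0.0916, 0.7597) m
M0: Pc = R·M0+t = (-0.04621, -0.02098, +0.83910); u = 484.0·(-0.04621)/0.83910 + 320.7 = 294.0438, v = 774.3·(-0.02098)/0.83910 + 221.1 = 201.7437
M1: Pc = R·M1+t = (+0.09979, -0.00270, +0.74623); u = 484.0·(+0.09979)/0.74623 + 320.7 = 385.4222, v = 774.3·(-0.00270)/0.74623 + 221.1 = 218.2941
M2: Pc = R·M2+t = (+0.07781, -0.16222, +0.68030); u = 484.0·(+0.07781)/0.68030 + 320.7 = 376.0605, v = 774.3·(-0.16222)/0.68030 + 221.1 = 36.4606
M3: Pc = R·M3+t = (-0.06819, -0.18050, +0.77317); u = 484.0·(-0.06819)/0.77317 + 320.7 = 278.0148, v = 774.3·(-0.18050)/0.77317 + 221.1 = 40.3410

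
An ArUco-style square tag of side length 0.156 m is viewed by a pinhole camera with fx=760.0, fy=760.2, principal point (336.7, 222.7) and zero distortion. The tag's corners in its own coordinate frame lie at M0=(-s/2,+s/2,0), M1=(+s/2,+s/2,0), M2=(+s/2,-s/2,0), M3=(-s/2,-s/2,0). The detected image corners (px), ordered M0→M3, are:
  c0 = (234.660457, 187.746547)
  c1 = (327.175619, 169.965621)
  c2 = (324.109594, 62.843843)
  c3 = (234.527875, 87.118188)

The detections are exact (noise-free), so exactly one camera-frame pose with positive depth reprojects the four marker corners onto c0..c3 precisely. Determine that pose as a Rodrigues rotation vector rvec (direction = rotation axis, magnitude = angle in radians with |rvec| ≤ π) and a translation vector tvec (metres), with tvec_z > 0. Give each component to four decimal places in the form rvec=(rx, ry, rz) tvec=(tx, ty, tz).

rvec=(-0.2046, 0.5130, -0.0858) tvec=(-0.0830, -0.1373, 1.0845)

Intrinsics K: fx=760.0, fy=760.2, cx=336.7, cy=222.7
Marker side s = 0.156 m; corners in marker frame (Z=0):
  M0 = (-0.0780, +0.0780, 0)
  M1 = (+0.0780, +0.0780, 0)
  M2 = (+0.0780, -0.0780, 0)
  M3 = (-0.0780, -0.0780, 0)
Detected image corners:
  c0 = (234.660457, 187.746547) px
  c1 = (327.175619, 169.965621) px
  c2 = (324.109594, 62.843843) px
  c3 = (234.527875, 87.118188) px
Planar DLT: solve 8×8 A·h = b for H (H[2,2]=1):
  H  [+459.97795 -45.75426 +278.54020]
  H  [-191.08083 +639.92072 +126.47487]
  H  [-0.44096 -0.19878 +1.00000]
B = K⁻¹H; ‖b₁‖=0.922125, ‖b₂‖=0.922125; λ = 2/(‖b₁‖+‖b₂‖) = 1.084452, sign → tz>0 ⇒ λ=+1.084452
r₁ = λ·B[:,0] = (+0.86820,-0.13250,-0.47820); r₂ = λ·B[:,1] = (+0.03022,+0.97602,-0.21557)
r₃ = r₁×r₂ = (+0.49529,+0.17271,+0.85139); SVD([r₁ r₂ r₃]) → R = UVᵀ:
  R  [+0.86820 +0.03022 +0.49529]
  R  [-0.13250 +0.97602 +0.17271]
  R  [-0.47820 -0.21557 +0.85139]
t = (-0.08299, -0.13727, +1.08445) m
tr R = 2.695607; θ = arccos((tr R − 1)/2) = 0.558967 rad = 32.026°
axis k = ((R−Rᵀ)₃₂, (R−Rᵀ)₁₃, (R−Rᵀ)₂₁) / (2 sinθ) = (-0.366088, +0.917848, -0.153413)
rvec = θ·k = (-0.204631, +0.513046, -0.085752)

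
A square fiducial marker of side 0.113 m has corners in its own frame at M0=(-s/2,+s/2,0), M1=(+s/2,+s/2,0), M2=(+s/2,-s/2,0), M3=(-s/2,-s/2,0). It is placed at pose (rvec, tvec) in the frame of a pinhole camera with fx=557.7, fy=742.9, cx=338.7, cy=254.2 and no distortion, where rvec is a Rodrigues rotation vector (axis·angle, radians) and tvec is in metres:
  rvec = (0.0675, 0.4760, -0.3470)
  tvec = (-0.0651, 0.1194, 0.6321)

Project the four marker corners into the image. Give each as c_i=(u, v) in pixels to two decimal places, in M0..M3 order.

c0=(260.01, 469.07) c1=(339.84, 444.32) c2=(304.27, 313.84) c3=(227.47, 348.80)

Intrinsics K: fx=557.7, fy=742.9, cx=338.7, cy=254.2
Marker side s = 0.113 m; corners in marker frame (Z=0):
  M0 = (-0.0565, +0.0565, 0)
  M1 = (+0.0565, +0.0565, 0)
  M2 = (+0.0565, -0.0565, 0)
  M3 = (-0.0565, -0.0565, 0)
rvec = (0.0675, 0.4760, -0.3470), |rvec| = θ = 0.59291 rad = 33.971°
Rodrigues: sinθ=0.55878, 1−cosθ=0.17068; R = I + sinθ·[k]× + (1−cosθ)·[k]×²:
    [+0.83153 +0.34262 +0.43723]
    [-0.31142 +0.93933 -0.14381]
    [-0.45997 -0.01658 +0.88778]
t = (-0.0651, 0.1194, 0.6321) m
M0: Pc = R·M0+t = (-0.09272, +0.19007, +0.65715); u = 557.7·(-0.09272)/0.65715 + 338.7 = 260.0092, v = 742.9·(+0.19007)/0.65715 + 254.2 = 469.0684
M1: Pc = R·M1+t = (+0.00124, +0.15488, +0.60517); u = 557.7·(+0.00124)/0.60517 + 338.7 = 339.8425, v = 742.9·(+0.15488)/0.60517 + 254.2 = 444.3231
M2: Pc = R·M2+t = (-0.03748, +0.04873, +0.60705); u = 557.7·(-0.03748)/0.60705 + 338.7 = 304.2698, v = 742.9·(+0.04873)/0.60705 + 254.2 = 313.8385
M3: Pc = R·M3+t = (-0.13144, +0.08392, +0.65903); u = 557.7·(-0.13144)/0.65903 + 338.7 = 227.4691, v = 742.9·(+0.08392)/0.65903 + 254.2 = 348.8045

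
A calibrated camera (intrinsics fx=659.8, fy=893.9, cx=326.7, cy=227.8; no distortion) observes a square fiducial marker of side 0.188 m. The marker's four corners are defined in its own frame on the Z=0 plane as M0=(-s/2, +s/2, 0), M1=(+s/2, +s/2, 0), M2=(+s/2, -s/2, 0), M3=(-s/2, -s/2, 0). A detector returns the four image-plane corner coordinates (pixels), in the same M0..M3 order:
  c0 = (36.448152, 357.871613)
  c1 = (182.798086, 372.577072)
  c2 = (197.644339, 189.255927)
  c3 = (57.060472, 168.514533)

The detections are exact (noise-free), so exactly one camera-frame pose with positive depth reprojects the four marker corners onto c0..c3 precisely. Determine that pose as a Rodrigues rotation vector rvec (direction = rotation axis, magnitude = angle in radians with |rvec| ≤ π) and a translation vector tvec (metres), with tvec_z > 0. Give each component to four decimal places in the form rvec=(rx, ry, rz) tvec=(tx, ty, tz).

Intrinsics K: fx=659.8, fy=893.9, cx=326.7, cy=227.8
Marker side s = 0.188 m; corners in marker frame (Z=0):
  M0 = (-0.0940, +0.0940, 0)
  M1 = (+0.0940, +0.0940, 0)
  M2 = (+0.0940, -0.0940, 0)
  M3 = (-0.0940, -0.0940, 0)
Detected image corners:
  c0 = (36.448152, 357.871613) px
  c1 = (182.798086, 372.577072) px
  c2 = (197.644339, 189.255927) px
  c3 = (57.060472, 168.514533) px
Planar DLT: solve 8×8 A·h = b for H (H[2,2]=1):
  H  [+785.40700 -116.57291 +119.93012]
  H  [+146.35841 +939.11895 +270.54716]
  H  [+0.19039 -0.19025 +1.00000]
B = K⁻¹H; ‖b₁‖=1.118460, ‖b₂‖=1.118460; λ = 2/(‖b₁‖+‖b₂‖) = 0.894086, sign → tz>0 ⇒ λ=+0.894086
r₁ = λ·B[:,0] = (+0.98001,+0.10301,+0.17023); r₂ = λ·B[:,1] = (-0.07374,+0.98266,-0.17010)
r₃ = r₁×r₂ = (-0.18480,+0.15415,+0.97061); SVD([r₁ r₂ r₃]) → R = UVᵀ:
  R  [+0.98001 -0.07374 -0.18480]
  R  [+0.10301 +0.98266 +0.15415]
  R  [+0.17023 -0.17010 +0.97061]
t = (-0.28019, +0.04276, +0.89409) m
tr R = 2.933281; θ = arccos((tr R − 1)/2) = 0.259024 rad = 14.841°
axis k = ((R−Rᵀ)₃₂, (R−Rᵀ)₁₃, (R−Rᵀ)₂₁) / (2 sinθ) = (-0.632965, -0.693046, +0.345026)
rvec = θ·k = (-0.163953, -0.179515, +0.089370)

rvec=(-0.1640, -0.1795, 0.0894) tvec=(-0.2802, 0.0428, 0.8941)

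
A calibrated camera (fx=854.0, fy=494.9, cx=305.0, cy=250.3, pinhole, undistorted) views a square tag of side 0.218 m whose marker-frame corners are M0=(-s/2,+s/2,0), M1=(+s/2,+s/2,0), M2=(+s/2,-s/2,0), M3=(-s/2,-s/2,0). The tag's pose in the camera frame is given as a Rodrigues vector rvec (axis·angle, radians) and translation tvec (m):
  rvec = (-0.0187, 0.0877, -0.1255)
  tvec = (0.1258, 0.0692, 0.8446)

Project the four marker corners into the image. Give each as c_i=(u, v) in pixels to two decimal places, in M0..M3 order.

Intrinsics K: fx=854.0, fy=494.9, cx=305.0, cy=250.3
Marker side s = 0.218 m; corners in marker frame (Z=0):
  M0 = (-0.1090, +0.1090, 0)
  M1 = (+0.1090, +0.1090, 0)
  M2 = (+0.1090, -0.1090, 0)
  M3 = (-0.1090, -0.1090, 0)
rvec = (-0.0187, 0.0877, -0.1255), |rvec| = θ = 0.15424 rad = 8.838°
Rodrigues: sinθ=0.15363, 1−cosθ=0.01187; R = I + sinθ·[k]× + (1−cosθ)·[k]×²:
    [+0.98830 +0.12418 +0.08852]
    [-0.12582 +0.99197 +0.01313]
    [-0.08618 -0.02412 +0.99599]
t = (0.1258, 0.0692, 0.8446) m
M0: Pc = R·M0+t = (+0.03161, +0.19104, +0.85136); u = 854.0·(+0.03161)/0.85136 + 305.0 = 336.7090, v = 494.9·(+0.19104)/0.85136 + 250.3 = 361.3512
M1: Pc = R·M1+t = (+0.24706, +0.16361, +0.83258); u = 854.0·(+0.24706)/0.83258 + 305.0 = 558.4181, v = 494.9·(+0.16361)/0.83258 + 250.3 = 347.5528
M2: Pc = R·M2+t = (+0.21999, -0.05264, +0.83784); u = 854.0·(+0.21999)/0.83784 + 305.0 = 529.2332, v = 494.9·(-0.05264)/0.83784 + 250.3 = 219.2068
M3: Pc = R·M3+t = (+0.00454, -0.02521, +0.85662); u = 854.0·(+0.00454)/0.85662 + 305.0 = 309.5250, v = 494.9·(-0.02521)/0.85662 + 250.3 = 235.7355

c0=(336.71, 361.35) c1=(558.42, 347.55) c2=(529.23, 219.21) c3=(309.53, 235.74)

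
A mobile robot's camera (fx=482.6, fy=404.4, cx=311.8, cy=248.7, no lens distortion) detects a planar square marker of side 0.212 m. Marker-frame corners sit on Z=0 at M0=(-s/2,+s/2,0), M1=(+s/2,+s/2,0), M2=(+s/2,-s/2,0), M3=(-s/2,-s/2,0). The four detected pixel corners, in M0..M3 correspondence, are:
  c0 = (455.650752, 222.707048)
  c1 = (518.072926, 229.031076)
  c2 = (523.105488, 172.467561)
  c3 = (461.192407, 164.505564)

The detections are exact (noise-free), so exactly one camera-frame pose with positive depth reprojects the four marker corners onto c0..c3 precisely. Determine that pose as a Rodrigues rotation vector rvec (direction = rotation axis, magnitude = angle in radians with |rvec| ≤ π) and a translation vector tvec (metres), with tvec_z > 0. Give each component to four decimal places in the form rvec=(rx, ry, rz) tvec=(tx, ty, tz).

Intrinsics K: fx=482.6, fy=404.4, cx=311.8, cy=248.7
Marker side s = 0.212 m; corners in marker frame (Z=0):
  M0 = (-0.1060, +0.1060, 0)
  M1 = (+0.1060, +0.1060, 0)
  M2 = (+0.1060, -0.1060, 0)
  M3 = (-0.1060, -0.1060, 0)
Detected image corners:
  c0 = (455.650752, 222.707048) px
  c1 = (518.072926, 229.031076) px
  c2 = (523.105488, 172.467561) px
  c3 = (461.192407, 164.505564) px
Planar DLT: solve 8×8 A·h = b for H (H[2,2]=1):
  H  [+360.78820 -38.08532 +489.96760]
  H  [+60.91354 +265.31319 +197.14827]
  H  [+0.13799 -0.02689 +1.00000]
B = K⁻¹H; ‖b₁‖=0.675949, ‖b₂‖=0.675949; λ = 2/(‖b₁‖+‖b₂‖) = 1.479401, sign → tz>0 ⇒ λ=+1.479401
r₁ = λ·B[:,0] = (+0.97409,+0.09729,+0.20415); r₂ = λ·B[:,1] = (-0.09105,+0.99505,-0.03978)
r₃ = r₁×r₂ = (-0.20701,+0.02017,+0.97813); SVD([r₁ r₂ r₃]) → R = UVᵀ:
  R  [+0.97409 -0.09105 -0.20701]
  R  [+0.09729 +0.99505 +0.02017]
  R  [+0.20415 -0.03978 +0.97813]
t = (+0.54617, -0.18859, +1.47940) m
tr R = 2.947277; θ = arccos((tr R − 1)/2) = 0.230122 rad = 13.185°
axis k = ((R−Rᵀ)₃₂, (R−Rᵀ)₁₃, (R−Rᵀ)₂₁) / (2 sinθ) = (-0.131414, -0.901271, +0.412845)
rvec = θ·k = (-0.030241, -0.207402, +0.095005)

rvec=(-0.0302, -0.2074, 0.0950) tvec=(0.5462, -0.1886, 1.4794)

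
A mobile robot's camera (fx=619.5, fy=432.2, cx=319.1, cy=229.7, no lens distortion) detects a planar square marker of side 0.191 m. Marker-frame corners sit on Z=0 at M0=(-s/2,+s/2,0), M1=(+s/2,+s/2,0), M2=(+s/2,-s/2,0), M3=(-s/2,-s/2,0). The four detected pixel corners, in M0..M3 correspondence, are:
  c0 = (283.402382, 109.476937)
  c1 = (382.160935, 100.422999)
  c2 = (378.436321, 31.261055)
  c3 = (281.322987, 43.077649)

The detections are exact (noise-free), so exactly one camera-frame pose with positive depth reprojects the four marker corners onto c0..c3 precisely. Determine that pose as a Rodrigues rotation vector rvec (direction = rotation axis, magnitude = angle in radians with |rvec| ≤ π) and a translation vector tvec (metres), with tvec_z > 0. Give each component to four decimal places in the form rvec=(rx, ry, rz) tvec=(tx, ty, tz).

Intrinsics K: fx=619.5, fy=432.2, cx=319.1, cy=229.7
Marker side s = 0.191 m; corners in marker frame (Z=0):
  M0 = (-0.0955, +0.0955, 0)
  M1 = (+0.0955, +0.0955, 0)
  M2 = (+0.0955, -0.0955, 0)
  M3 = (-0.0955, -0.0955, 0)
Detected image corners:
  c0 = (283.402382, 109.476937) px
  c1 = (382.160935, 100.422999) px
  c2 = (378.436321, 31.261055) px
  c3 = (281.322987, 43.077649) px
Planar DLT: solve 8×8 A·h = b for H (H[2,2]=1):
  H  [+437.87026 -11.82261 +330.26295]
  H  [-70.74390 +348.94211 +70.90923]
  H  [-0.22591 -0.08126 +1.00000]
B = K⁻¹H; ‖b₁‖=0.854725, ‖b₂‖=0.854725; λ = 2/(‖b₁‖+‖b₂‖) = 1.169967, sign → tz>0 ⇒ λ=+1.169967
r₁ = λ·B[:,0] = (+0.96309,-0.05104,-0.26430); r₂ = λ·B[:,1] = (+0.02664,+0.99511,-0.09507)
r₃ = r₁×r₂ = (+0.26786,+0.08452,+0.95974); SVD([r₁ r₂ r₃]) → R = UVᵀ:
  R  [+0.96309 +0.02664 +0.26786]
  R  [-0.05104 +0.99511 +0.08452]
  R  [-0.26430 -0.09507 +0.95974]
t = (+0.02108, -0.42985, +1.16997) m
tr R = 2.917944; θ = arccos((tr R − 1)/2) = 0.287442 rad = 16.469°
axis k = ((R−Rᵀ)₃₂, (R−Rᵀ)₁₃, (R−Rᵀ)₂₁) / (2 sinθ) = (-0.316735, +0.938568, -0.136997)
rvec = θ·k = (-0.091043, +0.269784, -0.039379)

rvec=(-0.0910, 0.2698, -0.0394) tvec=(0.0211, -0.4298, 1.1700)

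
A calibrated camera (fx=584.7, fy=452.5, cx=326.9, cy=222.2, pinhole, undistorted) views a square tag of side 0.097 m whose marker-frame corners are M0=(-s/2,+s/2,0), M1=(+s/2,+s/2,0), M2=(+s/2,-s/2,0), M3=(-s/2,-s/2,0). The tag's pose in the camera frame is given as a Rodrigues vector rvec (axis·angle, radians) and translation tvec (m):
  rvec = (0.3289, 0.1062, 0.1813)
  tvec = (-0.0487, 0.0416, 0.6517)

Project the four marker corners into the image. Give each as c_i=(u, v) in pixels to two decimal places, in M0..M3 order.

Intrinsics K: fx=584.7, fy=452.5, cx=326.9, cy=222.2
Marker side s = 0.097 m; corners in marker frame (Z=0):
  M0 = (-0.0485, +0.0485, 0)
  M1 = (+0.0485, +0.0485, 0)
  M2 = (+0.0485, -0.0485, 0)
  M3 = (-0.0485, -0.0485, 0)
rvec = (0.3289, 0.1062, 0.1813), |rvec| = θ = 0.39029 rad = 22.362°
Rodrigues: sinθ=0.38045, 1−cosθ=0.07520; R = I + sinθ·[k]× + (1−cosθ)·[k]×²:
    [+0.97820 -0.15949 +0.13296]
    [+0.19398 +0.93037 -0.31111]
    [-0.07409 +0.33012 +0.94103]
t = (-0.0487, 0.0416, 0.6517) m
M0: Pc = R·M0+t = (-0.10388, +0.07732, +0.67130); u = 584.7·(-0.10388)/0.67130 + 326.9 = 236.4231, v = 452.5·(+0.07732)/0.67130 + 222.2 = 274.3151
M1: Pc = R·M1+t = (-0.00899, +0.09613, +0.66412); u = 584.7·(-0.00899)/0.66412 + 326.9 = 318.9831, v = 452.5·(+0.09613)/0.66412 + 222.2 = 287.6992
M2: Pc = R·M2+t = (+0.00648, +0.00588, +0.63210); u = 584.7·(+0.00648)/0.63210 + 326.9 = 332.8924, v = 452.5·(+0.00588)/0.63210 + 222.2 = 226.4129
M3: Pc = R·M3+t = (-0.08841, -0.01293, +0.63928); u = 584.7·(-0.08841)/0.63928 + 326.9 = 246.0406, v = 452.5·(-0.01293)/0.63928 + 222.2 = 213.0473

c0=(236.42, 274.32) c1=(318.98, 287.70) c2=(332.89, 226.41) c3=(246.04, 213.05)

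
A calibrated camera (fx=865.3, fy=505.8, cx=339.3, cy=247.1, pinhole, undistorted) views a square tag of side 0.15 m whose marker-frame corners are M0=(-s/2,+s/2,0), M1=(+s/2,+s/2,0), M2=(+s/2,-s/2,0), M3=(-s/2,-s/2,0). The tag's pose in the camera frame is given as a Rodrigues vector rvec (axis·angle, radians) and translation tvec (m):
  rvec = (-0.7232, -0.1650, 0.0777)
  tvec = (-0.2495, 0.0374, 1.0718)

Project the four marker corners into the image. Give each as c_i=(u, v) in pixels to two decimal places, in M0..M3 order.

Intrinsics K: fx=865.3, fy=505.8, cx=339.3, cy=247.1
Marker side s = 0.15 m; corners in marker frame (Z=0):
  M0 = (-0.0750, +0.0750, 0)
  M1 = (+0.0750, +0.0750, 0)
  M2 = (+0.0750, -0.0750, 0)
  M3 = (-0.0750, -0.0750, 0)
rvec = (-0.7232, -0.1650, 0.0777), |rvec| = θ = 0.74584 rad = 42.734°
Rodrigues: sinθ=0.67859, 1−cosθ=0.26548; R = I + sinθ·[k]× + (1−cosθ)·[k]×²:
    [+0.98413 -0.01374 -0.17694]
    [+0.12764 +0.74751 +0.65187]
    [+0.12330 -0.66411 +0.73740]
t = (-0.2495, 0.0374, 1.0718) m
M0: Pc = R·M0+t = (-0.32434, +0.08389, +1.01274); u = 865.3·(-0.32434)/1.01274 + 339.3 = 62.1800, v = 505.8·(+0.08389)/1.01274 + 247.1 = 288.9976
M1: Pc = R·M1+t = (-0.17672, +0.10304, +1.03124); u = 865.3·(-0.17672)/1.03124 + 339.3 = 191.0153, v = 505.8·(+0.10304)/1.03124 + 247.1 = 297.6371
M2: Pc = R·M2+t = (-0.17466, -0.00909, +1.13086); u = 865.3·(-0.17466)/1.13086 + 339.3 = 205.6552, v = 505.8·(-0.00909)/1.13086 + 247.1 = 243.0343
M3: Pc = R·M3+t = (-0.32228, -0.02824, +1.11236); u = 865.3·(-0.32228)/1.11236 + 339.3 = 88.6010, v = 505.8·(-0.02824)/1.11236 + 247.1 = 234.2606

c0=(62.18, 289.00) c1=(191.02, 297.64) c2=(205.66, 243.03) c3=(88.60, 234.26)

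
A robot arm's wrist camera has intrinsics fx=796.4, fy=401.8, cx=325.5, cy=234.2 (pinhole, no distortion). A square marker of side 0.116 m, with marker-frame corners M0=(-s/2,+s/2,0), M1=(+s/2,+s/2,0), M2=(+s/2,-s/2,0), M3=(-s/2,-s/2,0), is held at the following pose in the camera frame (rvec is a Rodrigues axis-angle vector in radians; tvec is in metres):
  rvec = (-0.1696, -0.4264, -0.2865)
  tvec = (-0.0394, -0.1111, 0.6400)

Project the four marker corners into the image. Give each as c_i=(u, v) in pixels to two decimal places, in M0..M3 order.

c0=(231.28, 206.19) c1=(360.54, 191.52) c2=(317.51, 126.55) c3=(187.25, 135.73)

Intrinsics K: fx=796.4, fy=401.8, cx=325.5, cy=234.2
Marker side s = 0.116 m; corners in marker frame (Z=0):
  M0 = (-0.0580, +0.0580, 0)
  M1 = (+0.0580, +0.0580, 0)
  M2 = (+0.0580, -0.0580, 0)
  M3 = (-0.0580, -0.0580, 0)
rvec = (-0.1696, -0.4264, -0.2865), |rvec| = θ = 0.54098 rad = 30.996°
Rodrigues: sinθ=0.51498, 1−cosθ=0.14280; R = I + sinθ·[k]× + (1−cosθ)·[k]×²:
    [+0.87124 +0.30801 -0.38220]
    [-0.23744 +0.94592 +0.22105]
    [+0.42961 -0.10184 +0.89725]
t = (-0.0394, -0.1111, 0.6400) m
M0: Pc = R·M0+t = (-0.07207, -0.04247, +0.60918); u = 796.4·(-0.07207)/0.60918 + 325.5 = 231.2840, v = 401.8·(-0.04247)/0.60918 + 234.2 = 206.1908
M1: Pc = R·M1+t = (+0.02900, -0.07001, +0.65901); u = 796.4·(+0.02900)/0.65901 + 325.5 = 360.5417, v = 401.8·(-0.07001)/0.65901 + 234.2 = 191.5156
M2: Pc = R·M2+t = (-0.00673, -0.17973, +0.67082); u = 796.4·(-0.00673)/0.67082 + 325.5 = 317.5066, v = 401.8·(-0.17973)/0.67082 + 234.2 = 126.5452
M3: Pc = R·M3+t = (-0.10780, -0.15219, +0.62099); u = 796.4·(-0.10780)/0.62099 + 325.5 = 187.2542, v = 401.8·(-0.15219)/0.62099 + 234.2 = 135.7273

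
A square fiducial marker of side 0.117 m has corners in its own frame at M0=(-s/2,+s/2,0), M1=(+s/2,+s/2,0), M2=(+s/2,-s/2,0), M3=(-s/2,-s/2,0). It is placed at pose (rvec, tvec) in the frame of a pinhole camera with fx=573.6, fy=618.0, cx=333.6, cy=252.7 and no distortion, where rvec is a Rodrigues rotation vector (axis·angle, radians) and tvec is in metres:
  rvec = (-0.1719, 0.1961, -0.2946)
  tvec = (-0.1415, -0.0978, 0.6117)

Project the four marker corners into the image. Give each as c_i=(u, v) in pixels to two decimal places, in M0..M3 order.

Intrinsics K: fx=573.6, fy=618.0, cx=333.6, cy=252.7
Marker side s = 0.117 m; corners in marker frame (Z=0):
  M0 = (-0.0585, +0.0585, 0)
  M1 = (+0.0585, +0.0585, 0)
  M2 = (+0.0585, -0.0585, 0)
  M3 = (-0.0585, -0.0585, 0)
rvec = (-0.1719, 0.1961, -0.2946), |rvec| = θ = 0.39344 rad = 22.542°
Rodrigues: sinθ=0.38337, 1−cosθ=0.07640; R = I + sinθ·[k]× + (1−cosθ)·[k]×²:
    [+0.93818 +0.27042 +0.21608]
    [-0.30370 +0.94258 +0.13898]
    [-0.16608 -0.19601 +0.96643]
t = (-0.1415, -0.0978, 0.6117) m
M0: Pc = R·M0+t = (-0.18056, -0.02489, +0.60995); u = 573.6·(-0.18056)/0.60995 + 333.6 = 163.7964, v = 618.0·(-0.02489)/0.60995 + 252.7 = 227.4784
M1: Pc = R·M1+t = (-0.07080, -0.06043, +0.59052); u = 573.6·(-0.07080)/0.59052 + 333.6 = 264.8314, v = 618.0·(-0.06043)/0.59052 + 252.7 = 189.4623
M2: Pc = R·M2+t = (-0.10244, -0.17071, +0.61345); u = 573.6·(-0.10244)/0.61345 + 333.6 = 237.8185, v = 618.0·(-0.17071)/0.61345 + 252.7 = 80.7271
M3: Pc = R·M3+t = (-0.21220, -0.13517, +0.63288); u = 573.6·(-0.21220)/0.63288 + 333.6 = 141.2741, v = 618.0·(-0.13517)/0.63288 + 252.7 = 120.7042

c0=(163.80, 227.48) c1=(264.83, 189.46) c2=(237.82, 80.73) c3=(141.27, 120.70)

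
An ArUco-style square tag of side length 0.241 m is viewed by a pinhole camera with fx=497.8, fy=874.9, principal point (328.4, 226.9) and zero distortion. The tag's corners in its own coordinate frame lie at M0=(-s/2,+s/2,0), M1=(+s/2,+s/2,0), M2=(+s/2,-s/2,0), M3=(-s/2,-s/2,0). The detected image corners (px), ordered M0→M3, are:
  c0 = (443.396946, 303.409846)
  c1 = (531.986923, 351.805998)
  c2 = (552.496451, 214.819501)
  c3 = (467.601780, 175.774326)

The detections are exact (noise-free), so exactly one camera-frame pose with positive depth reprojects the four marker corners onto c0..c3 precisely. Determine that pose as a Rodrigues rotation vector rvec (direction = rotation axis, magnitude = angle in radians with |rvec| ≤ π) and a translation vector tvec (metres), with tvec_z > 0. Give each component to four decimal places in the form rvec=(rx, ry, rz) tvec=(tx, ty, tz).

Intrinsics K: fx=497.8, fy=874.9, cx=328.4, cy=226.9
Marker side s = 0.241 m; corners in marker frame (Z=0):
  M0 = (-0.1205, +0.1205, 0)
  M1 = (+0.1205, +0.1205, 0)
  M2 = (+0.1205, -0.1205, 0)
  M3 = (-0.1205, -0.1205, 0)
Detected image corners:
  c0 = (443.396946, 303.409846) px
  c1 = (531.986923, 351.805998) px
  c2 = (552.496451, 214.819501) px
  c3 = (467.601780, 175.774326) px
Planar DLT: solve 8×8 A·h = b for H (H[2,2]=1):
  H  [+251.75033 -208.97865 +498.05275]
  H  [+124.28851 +487.70271 +259.02856]
  H  [-0.21641 -0.23255 +1.00000]
B = K⁻¹H; ‖b₁‖=0.711797, ‖b₂‖=0.711797; λ = 2/(‖b₁‖+‖b₂‖) = 1.404895, sign → tz>0 ⇒ λ=+1.404895
r₁ = λ·B[:,0] = (+0.91106,+0.27843,-0.30404); r₂ = λ·B[:,1] = (-0.37425,+0.86787,-0.32670)
r₃ = r₁×r₂ = (+0.17290,+0.41143,+0.89489); SVD([r₁ r₂ r₃]) → R = UVᵀ:
  R  [+0.91106 -0.37425 +0.17290]
  R  [+0.27843 +0.86787 +0.41143]
  R  [-0.30404 -0.32670 +0.89489]
t = (+0.47880, +0.05159, +1.40489) m
tr R = 2.673825; θ = arccos((tr R − 1)/2) = 0.579179 rad = 33.184°
axis k = ((R−Rᵀ)₃₂, (R−Rᵀ)₁₃, (R−Rᵀ)₂₁) / (2 sinθ) = (-0.674298, +0.435688, +0.596236)
rvec = θ·k = (-0.390539, +0.252341, +0.345327)

rvec=(-0.3905, 0.2523, 0.3453) tvec=(0.4788, 0.0516, 1.4049)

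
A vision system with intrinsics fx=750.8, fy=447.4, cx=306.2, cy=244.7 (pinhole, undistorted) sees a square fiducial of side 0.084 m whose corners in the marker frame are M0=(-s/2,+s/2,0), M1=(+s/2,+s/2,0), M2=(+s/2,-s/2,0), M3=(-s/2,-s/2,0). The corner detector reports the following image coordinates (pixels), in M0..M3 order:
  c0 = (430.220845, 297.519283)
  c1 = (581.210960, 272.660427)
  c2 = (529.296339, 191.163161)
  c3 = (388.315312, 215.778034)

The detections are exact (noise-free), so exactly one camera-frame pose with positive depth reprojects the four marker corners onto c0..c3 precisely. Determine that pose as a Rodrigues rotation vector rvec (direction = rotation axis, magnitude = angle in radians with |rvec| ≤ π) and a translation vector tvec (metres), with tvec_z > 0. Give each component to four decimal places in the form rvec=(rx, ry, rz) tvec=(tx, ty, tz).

Intrinsics K: fx=750.8, fy=447.4, cx=306.2, cy=244.7
Marker side s = 0.084 m; corners in marker frame (Z=0):
  M0 = (-0.0420, +0.0420, 0)
  M1 = (+0.0420, +0.0420, 0)
  M2 = (+0.0420, -0.0420, 0)
  M3 = (-0.0420, -0.0420, 0)
Detected image corners:
  c0 = (430.220845, 297.519283) px
  c1 = (581.210960, 272.660427) px
  c2 = (529.296339, 191.163161) px
  c3 = (388.315312, 215.778034) px
Planar DLT: solve 8×8 A·h = b for H (H[2,2]=1):
  H  [+1642.96291 +194.24877 +480.92623]
  H  [-341.58504 +787.43322 +243.08778]
  H  [-0.19299 -0.75420 +1.00000]
B = K⁻¹H; ‖b₁‖=2.368412, ‖b₂‖=2.368412; λ = 2/(‖b₁‖+‖b₂‖) = 0.422224, sign → tz>0 ⇒ λ=+0.422224
r₁ = λ·B[:,0] = (+0.95718,-0.27780,-0.08149); r₂ = λ·B[:,1] = (+0.23911,+0.91729,-0.31844)
r₃ = r₁×r₂ = (+0.16321,+0.28532,+0.94443); SVD([r₁ r₂ r₃]) → R = UVᵀ:
  R  [+0.95718 +0.23911 +0.16321]
  R  [-0.27780 +0.91729 +0.28532]
  R  [-0.08149 -0.31844 +0.94443]
t = (+0.09826, -0.00152, +0.42222) m
tr R = 2.818902; θ = arccos((tr R − 1)/2) = 0.428834 rad = 24.570°
axis k = ((R−Rᵀ)₃₂, (R−Rᵀ)₁₃, (R−Rᵀ)₂₁) / (2 sinθ) = (-0.726006, +0.294238, -0.621562)
rvec = θ·k = (-0.311336, +0.126179, -0.266547)

rvec=(-0.3113, 0.1262, -0.2665) tvec=(0.0983, -0.0015, 0.4222)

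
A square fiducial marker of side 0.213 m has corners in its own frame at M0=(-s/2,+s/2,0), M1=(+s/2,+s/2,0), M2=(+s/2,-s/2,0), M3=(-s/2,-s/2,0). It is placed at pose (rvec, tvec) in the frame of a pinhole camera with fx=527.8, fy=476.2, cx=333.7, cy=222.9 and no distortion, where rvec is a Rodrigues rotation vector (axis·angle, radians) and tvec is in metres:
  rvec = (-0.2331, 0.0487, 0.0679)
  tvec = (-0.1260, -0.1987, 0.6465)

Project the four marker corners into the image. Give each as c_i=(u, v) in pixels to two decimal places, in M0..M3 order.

Intrinsics K: fx=527.8, fy=476.2, cx=333.7, cy=222.9
Marker side s = 0.213 m; corners in marker frame (Z=0):
  M0 = (-0.1065, +0.1065, 0)
  M1 = (+0.1065, +0.1065, 0)
  M2 = (+0.1065, -0.1065, 0)
  M3 = (-0.1065, -0.1065, 0)
rvec = (-0.2331, 0.0487, 0.0679), |rvec| = θ = 0.24762 rad = 14.188°
Rodrigues: sinθ=0.24510, 1−cosθ=0.03050; R = I + sinθ·[k]× + (1−cosθ)·[k]×²:
    [+0.99653 -0.07286 +0.04033]
    [+0.06156 +0.97068 +0.23237]
    [-0.05608 -0.22908 +0.97179]
t = (-0.1260, -0.1987, 0.6465) m
M0: Pc = R·M0+t = (-0.23989, -0.10188, +0.62808); u = 527.8·(-0.23989)/0.62808 + 333.7 = 132.1103, v = 476.2·(-0.10188)/0.62808 + 222.9 = 145.6563
M1: Pc = R·M1+t = (-0.02763, -0.08877, +0.61613); u = 527.8·(-0.02763)/0.61613 + 333.7 = 310.0320, v = 476.2·(-0.08877)/0.61613 + 222.9 = 154.2934
M2: Pc = R·M2+t = (-0.01211, -0.29552, +0.66492); u = 527.8·(-0.01211)/0.66492 + 333.7 = 324.0867, v = 476.2·(-0.29552)/0.66492 + 222.9 = 11.2565
M3: Pc = R·M3+t = (-0.22437, -0.30863, +0.67687); u = 527.8·(-0.22437)/0.67687 + 333.7 = 158.7430, v = 476.2·(-0.30863)/0.67687 + 222.9 = 5.7662

c0=(132.11, 145.66) c1=(310.03, 154.29) c2=(324.09, 11.26) c3=(158.74, 5.77)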